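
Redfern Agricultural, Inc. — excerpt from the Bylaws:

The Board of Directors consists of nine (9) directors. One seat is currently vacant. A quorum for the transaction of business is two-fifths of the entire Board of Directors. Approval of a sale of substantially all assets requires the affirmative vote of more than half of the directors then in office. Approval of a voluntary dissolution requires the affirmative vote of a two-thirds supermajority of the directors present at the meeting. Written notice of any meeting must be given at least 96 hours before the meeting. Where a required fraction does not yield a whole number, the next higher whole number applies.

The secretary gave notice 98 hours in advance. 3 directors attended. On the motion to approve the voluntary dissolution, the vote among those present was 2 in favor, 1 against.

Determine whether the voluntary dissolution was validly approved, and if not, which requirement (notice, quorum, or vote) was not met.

Notice: 98 hours given; 96 required (98 ≥ 96). Satisfied.
Quorum: 3 present; quorum is 4. Not satisfied.
Vote: the voluntary dissolution requires two-thirds of the directors present (3). 2/3 of 3 = 2, so 2 affirmative votes are needed; 2 voted in favor. Satisfied. (Moot — without a quorum no business can be validly transacted.)

Invalid — quorum requirement not satisfied.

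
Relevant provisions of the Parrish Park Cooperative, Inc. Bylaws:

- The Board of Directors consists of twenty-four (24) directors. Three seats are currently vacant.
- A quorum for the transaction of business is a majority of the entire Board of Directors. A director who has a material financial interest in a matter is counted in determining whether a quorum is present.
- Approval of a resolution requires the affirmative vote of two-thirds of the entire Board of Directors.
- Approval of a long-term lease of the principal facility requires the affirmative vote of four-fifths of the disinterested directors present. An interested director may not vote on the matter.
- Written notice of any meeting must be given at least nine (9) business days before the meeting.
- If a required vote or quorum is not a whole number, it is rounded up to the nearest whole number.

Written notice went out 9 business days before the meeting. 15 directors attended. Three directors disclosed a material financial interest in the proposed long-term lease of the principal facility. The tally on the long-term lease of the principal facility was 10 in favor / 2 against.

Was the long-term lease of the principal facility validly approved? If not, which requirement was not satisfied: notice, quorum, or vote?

Valid — all requirements satisfied.

Notice: 9 business days given; 9 required (9 ≥ 9). Satisfied.
Quorum: 15 present (interested directors count toward quorum); quorum is 13. Satisfied.
Vote: the long-term lease of the principal facility requires four-fifths of the disinterested directors present (15 − 3 = 12). 4/5 of 12 = 9.60, rounded up to 10, so 10 affirmative votes are needed; 10 voted in favor. Satisfied.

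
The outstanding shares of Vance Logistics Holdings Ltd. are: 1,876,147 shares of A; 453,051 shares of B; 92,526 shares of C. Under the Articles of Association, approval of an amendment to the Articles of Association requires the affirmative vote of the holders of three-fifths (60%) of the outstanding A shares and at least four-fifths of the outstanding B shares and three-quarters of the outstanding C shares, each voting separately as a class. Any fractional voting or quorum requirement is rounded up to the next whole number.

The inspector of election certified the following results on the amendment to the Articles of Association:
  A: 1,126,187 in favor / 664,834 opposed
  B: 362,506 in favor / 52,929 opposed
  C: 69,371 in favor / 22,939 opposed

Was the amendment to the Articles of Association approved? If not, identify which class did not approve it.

Not approved — the C shares did not give the required vote.

A: 3/5 of 1876147 = 1125688.20, rounded up to 1125689; 1,125,689 required, 1,126,187 in favor — approved.
B: 4/5 of 453051 = 362440.80, rounded up to 362441; 362,441 required, 362,506 in favor — approved.
C: 3/4 of 92526 = 69394.50, rounded up to 69395; 69,395 required, 69,371 in favor — not approved.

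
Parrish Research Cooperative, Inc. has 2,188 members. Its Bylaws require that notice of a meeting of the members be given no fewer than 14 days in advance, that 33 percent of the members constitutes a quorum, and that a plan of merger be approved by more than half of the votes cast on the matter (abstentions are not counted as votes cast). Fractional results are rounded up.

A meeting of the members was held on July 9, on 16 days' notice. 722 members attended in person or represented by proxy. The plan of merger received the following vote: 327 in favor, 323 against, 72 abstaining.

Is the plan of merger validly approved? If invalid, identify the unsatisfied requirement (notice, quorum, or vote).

Notice: 16 days given; 14 required. Satisfied.
Quorum: 33% of 2,188 = 722.04, rounded up to 723; 722 present. Not satisfied.
Vote: requires a majority of the votes cast (722 − 72 abstaining = 650); a majority of 650 is 326, so 326 needed; 327 in favor. Satisfied.

Invalid — quorum requirement not satisfied.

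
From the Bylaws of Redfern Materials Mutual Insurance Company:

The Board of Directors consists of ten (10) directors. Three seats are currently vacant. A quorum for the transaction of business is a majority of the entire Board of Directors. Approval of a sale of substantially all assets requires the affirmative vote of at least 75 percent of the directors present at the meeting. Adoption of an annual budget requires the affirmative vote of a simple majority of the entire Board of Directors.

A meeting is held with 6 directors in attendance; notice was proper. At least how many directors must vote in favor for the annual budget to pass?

6

The annual budget requires a majority of the entire Board of Directors (10).
A majority of 10 is 6.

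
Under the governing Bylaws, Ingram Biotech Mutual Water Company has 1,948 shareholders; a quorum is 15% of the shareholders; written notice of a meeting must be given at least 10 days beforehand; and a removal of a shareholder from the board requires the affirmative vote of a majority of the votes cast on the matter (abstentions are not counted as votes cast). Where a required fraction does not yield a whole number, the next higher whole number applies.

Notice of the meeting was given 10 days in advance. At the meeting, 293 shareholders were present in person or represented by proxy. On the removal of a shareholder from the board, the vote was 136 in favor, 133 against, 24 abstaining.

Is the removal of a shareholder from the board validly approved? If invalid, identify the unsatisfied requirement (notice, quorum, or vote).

Valid — all requirements satisfied.

Notice: 10 days given; 10 required. Satisfied.
Quorum: 15% of 1,948 = 292.20, rounded up to 293; 293 present. Satisfied.
Vote: requires a majority of the votes cast (293 − 24 abstaining = 269); a majority of 269 is 135, so 135 needed; 136 in favor. Satisfied.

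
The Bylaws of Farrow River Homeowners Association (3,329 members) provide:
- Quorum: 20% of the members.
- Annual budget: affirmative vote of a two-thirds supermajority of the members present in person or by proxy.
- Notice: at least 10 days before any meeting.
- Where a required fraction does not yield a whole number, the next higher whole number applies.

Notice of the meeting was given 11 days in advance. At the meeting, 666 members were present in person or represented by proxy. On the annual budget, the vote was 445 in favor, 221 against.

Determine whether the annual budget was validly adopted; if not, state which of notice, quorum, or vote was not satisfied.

Notice: 11 days given; 10 required. Satisfied.
Quorum: 20% of 3,329 = 665.80, rounded up to 666; 666 present. Satisfied.
Vote: requires two-thirds of those present (666); 2/3 of 666 = 444, so 444 needed; 445 in favor. Satisfied.

Valid — all requirements satisfied.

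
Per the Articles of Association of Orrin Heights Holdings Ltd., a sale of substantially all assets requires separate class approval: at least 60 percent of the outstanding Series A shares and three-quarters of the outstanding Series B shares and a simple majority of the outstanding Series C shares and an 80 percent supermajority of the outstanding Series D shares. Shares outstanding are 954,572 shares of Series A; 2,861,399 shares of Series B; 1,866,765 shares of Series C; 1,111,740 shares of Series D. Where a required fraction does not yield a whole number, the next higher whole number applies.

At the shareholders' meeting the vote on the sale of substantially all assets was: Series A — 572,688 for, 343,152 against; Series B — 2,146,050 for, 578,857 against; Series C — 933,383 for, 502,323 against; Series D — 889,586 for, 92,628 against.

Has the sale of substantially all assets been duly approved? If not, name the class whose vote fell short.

Series A: 3/5 of 954572 = 572743.20, rounded up to 572744; 572,744 required, 572,688 in favor — not approved.
Series B: 3/4 of 2861399 = 2146049.25, rounded up to 2146050; 2,146,050 required, 2,146,050 in favor — approved.
Series C: a majority of 1866765 is 933383; 933,383 required, 933,383 in favor — approved.
Series D: 4/5 of 1111740 = 889392; 889,392 required, 889,586 in favor — approved.

Not approved — the Series A shares did not give the required vote.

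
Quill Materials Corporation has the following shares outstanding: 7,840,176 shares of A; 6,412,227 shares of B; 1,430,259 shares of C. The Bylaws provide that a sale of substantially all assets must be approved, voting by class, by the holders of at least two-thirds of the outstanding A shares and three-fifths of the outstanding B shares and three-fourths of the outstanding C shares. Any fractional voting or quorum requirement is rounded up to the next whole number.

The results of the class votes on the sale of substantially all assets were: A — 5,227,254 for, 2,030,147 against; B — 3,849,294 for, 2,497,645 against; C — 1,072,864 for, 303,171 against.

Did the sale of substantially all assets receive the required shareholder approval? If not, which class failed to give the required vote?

A: 2/3 of 7840176 = 5226784; 5,226,784 required, 5,227,254 in favor — approved.
B: 3/5 of 6412227 = 3847336.20, rounded up to 3847337; 3,847,337 required, 3,849,294 in favor — approved.
C: 3/4 of 1430259 = 1072694.25, rounded up to 1072695; 1,072,695 required, 1,072,864 in favor — approved.

Approved — every class gave the required vote.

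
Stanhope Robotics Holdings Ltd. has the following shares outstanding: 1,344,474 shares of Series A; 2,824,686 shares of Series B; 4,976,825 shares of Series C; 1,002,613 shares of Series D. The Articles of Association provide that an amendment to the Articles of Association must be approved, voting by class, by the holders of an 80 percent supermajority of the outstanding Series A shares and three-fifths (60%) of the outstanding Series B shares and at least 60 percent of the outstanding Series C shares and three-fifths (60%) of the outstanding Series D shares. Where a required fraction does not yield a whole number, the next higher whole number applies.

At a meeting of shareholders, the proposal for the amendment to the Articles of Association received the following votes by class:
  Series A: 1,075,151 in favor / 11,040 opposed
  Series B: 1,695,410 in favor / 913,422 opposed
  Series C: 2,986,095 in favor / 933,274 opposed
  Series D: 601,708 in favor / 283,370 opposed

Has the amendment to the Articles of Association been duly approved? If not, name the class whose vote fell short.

Series A: 4/5 of 1344474 = 1075579.20, rounded up to 1075580; 1,075,580 required, 1,075,151 in favor — not approved.
Series B: 3/5 of 2824686 = 1694811.60, rounded up to 1694812; 1,694,812 required, 1,695,410 in favor — approved.
Series C: 3/5 of 4976825 = 2986095; 2,986,095 required, 2,986,095 in favor — approved.
Series D: 3/5 of 1002613 = 601567.80, rounded up to 601568; 601,568 required, 601,708 in favor — approved.

Not approved — the Series A shares did not give the required vote.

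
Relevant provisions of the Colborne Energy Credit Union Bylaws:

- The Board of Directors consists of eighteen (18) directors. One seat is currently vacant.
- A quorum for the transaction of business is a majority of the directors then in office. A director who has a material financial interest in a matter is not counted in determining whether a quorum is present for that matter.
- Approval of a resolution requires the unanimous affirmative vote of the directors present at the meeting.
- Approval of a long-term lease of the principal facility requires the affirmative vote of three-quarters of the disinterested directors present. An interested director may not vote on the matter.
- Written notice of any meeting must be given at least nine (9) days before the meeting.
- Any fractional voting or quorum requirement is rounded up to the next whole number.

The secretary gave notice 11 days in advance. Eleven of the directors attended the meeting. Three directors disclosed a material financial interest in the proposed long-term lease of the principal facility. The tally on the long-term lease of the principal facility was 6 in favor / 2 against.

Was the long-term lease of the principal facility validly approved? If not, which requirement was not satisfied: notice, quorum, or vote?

Invalid — quorum requirement not satisfied.

Notice: 11 days given; 9 required (11 ≥ 9). Satisfied.
Quorum: 11 present, but the 3 interested directors do not count, leaving 8. Quorum is 9. Not satisfied.
Vote: the long-term lease of the principal facility requires three-fourths of the disinterested directors present (11 − 3 = 8). 3/4 of 8 = 6, so 6 affirmative votes are needed; 6 voted in favor. Satisfied. (Moot — without a quorum no business can be validly transacted.)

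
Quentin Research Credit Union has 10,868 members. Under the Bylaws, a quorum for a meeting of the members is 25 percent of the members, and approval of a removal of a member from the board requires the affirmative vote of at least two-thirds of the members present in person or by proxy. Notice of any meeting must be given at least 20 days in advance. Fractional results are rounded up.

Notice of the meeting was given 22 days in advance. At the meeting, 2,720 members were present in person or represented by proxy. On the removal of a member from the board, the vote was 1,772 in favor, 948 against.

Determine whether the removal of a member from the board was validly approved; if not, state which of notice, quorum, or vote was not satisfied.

Invalid — vote requirement not satisfied.

Notice: 22 days given; 20 required. Satisfied.
Quorum: 25% of 10,868 = 2,717; 2,720 present. Satisfied.
Vote: requires two-thirds of those present (2,720); 2/3 of 2720 = 1813.33, rounded up to 1814, so 1,814 needed; 1,772 in favor. Not satisfied.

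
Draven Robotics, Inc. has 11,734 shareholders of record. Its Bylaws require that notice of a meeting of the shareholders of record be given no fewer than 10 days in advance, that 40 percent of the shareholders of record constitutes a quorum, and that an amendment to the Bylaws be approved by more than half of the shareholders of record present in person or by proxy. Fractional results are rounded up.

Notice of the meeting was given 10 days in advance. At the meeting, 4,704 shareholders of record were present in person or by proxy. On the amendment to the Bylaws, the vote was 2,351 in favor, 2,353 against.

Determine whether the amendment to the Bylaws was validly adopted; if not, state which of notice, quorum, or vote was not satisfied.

Invalid — vote requirement not satisfied.

Notice: 10 days given; 10 required. Satisfied.
Quorum: 40% of 11,734 = 4,693.60, rounded up to 4,694; 4,704 present. Satisfied.
Vote: requires a majority of those present (4,704); a majority of 4704 is 2353, so 2,353 needed; 2,351 in favor. Not satisfied.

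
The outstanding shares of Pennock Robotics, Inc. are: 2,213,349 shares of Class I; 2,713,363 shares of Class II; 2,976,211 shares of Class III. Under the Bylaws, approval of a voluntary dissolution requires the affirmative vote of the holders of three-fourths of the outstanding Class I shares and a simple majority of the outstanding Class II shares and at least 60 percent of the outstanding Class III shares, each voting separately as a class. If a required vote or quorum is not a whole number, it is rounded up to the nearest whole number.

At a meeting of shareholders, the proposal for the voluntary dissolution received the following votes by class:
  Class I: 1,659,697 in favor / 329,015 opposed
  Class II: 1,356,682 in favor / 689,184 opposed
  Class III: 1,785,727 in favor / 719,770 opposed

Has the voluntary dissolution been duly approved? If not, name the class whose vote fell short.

Not approved — the Class I shares did not give the required vote.

Class I: 3/4 of 2213349 = 1660011.75, rounded up to 1660012; 1,660,012 required, 1,659,697 in favor — not approved.
Class II: a majority of 2713363 is 1356682; 1,356,682 required, 1,356,682 in favor — approved.
Class III: 3/5 of 2976211 = 1785726.60, rounded up to 1785727; 1,785,727 required, 1,785,727 in favor — approved.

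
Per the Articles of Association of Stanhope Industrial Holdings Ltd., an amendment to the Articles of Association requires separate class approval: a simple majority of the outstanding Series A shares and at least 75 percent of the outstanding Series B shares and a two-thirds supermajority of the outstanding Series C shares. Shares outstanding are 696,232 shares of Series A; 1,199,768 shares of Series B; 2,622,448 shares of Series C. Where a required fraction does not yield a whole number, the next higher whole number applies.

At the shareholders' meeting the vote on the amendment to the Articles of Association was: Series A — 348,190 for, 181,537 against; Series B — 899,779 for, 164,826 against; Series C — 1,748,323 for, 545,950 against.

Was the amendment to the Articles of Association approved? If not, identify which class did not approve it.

Not approved — the Series B shares did not give the required vote.

Series A: a majority of 696232 is 348117; 348,117 required, 348,190 in favor — approved.
Series B: 3/4 of 1199768 = 899826; 899,826 required, 899,779 in favor — not approved.
Series C: 2/3 of 2622448 = 1748298.67, rounded up to 1748299; 1,748,299 required, 1,748,323 in favor — approved.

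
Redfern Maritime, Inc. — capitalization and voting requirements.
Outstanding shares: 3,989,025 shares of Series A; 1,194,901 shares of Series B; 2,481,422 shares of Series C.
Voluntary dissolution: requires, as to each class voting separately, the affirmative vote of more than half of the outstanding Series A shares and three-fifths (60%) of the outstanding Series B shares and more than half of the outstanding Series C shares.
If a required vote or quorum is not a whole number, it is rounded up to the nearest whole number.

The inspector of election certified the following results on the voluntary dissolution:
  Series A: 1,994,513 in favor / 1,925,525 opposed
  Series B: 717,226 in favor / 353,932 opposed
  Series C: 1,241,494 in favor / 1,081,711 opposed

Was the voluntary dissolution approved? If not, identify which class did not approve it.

Series A: a majority of 3989025 is 1994513; 1,994,513 required, 1,994,513 in favor — approved.
Series B: 3/5 of 1194901 = 716940.60, rounded up to 716941; 716,941 required, 717,226 in favor — approved.
Series C: a majority of 2481422 is 1240712; 1,240,712 required, 1,241,494 in favor — approved.

Approved — every class gave the required vote.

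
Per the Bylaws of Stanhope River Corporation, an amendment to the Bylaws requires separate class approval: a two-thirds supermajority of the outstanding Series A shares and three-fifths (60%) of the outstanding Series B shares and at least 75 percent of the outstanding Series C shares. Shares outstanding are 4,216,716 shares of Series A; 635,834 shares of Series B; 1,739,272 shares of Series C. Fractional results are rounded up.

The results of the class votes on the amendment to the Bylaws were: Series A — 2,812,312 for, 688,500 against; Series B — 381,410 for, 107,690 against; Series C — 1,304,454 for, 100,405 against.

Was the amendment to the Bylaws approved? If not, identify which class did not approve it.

Series A: 2/3 of 4216716 = 2811144; 2,811,144 required, 2,812,312 in favor — approved.
Series B: 3/5 of 635834 = 381500.40, rounded up to 381501; 381,501 required, 381,410 in favor — not approved.
Series C: 3/4 of 1739272 = 1304454; 1,304,454 required, 1,304,454 in favor — approved.

Not approved — the Series B shares did not give the required vote.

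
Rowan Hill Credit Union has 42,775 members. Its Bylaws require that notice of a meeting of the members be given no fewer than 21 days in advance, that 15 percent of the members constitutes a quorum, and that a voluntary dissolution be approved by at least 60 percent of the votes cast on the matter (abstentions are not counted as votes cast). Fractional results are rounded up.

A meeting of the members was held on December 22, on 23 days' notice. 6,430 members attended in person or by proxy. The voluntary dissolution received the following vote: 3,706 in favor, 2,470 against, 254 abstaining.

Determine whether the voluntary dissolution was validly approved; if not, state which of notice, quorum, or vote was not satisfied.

Valid — all requirements satisfied.

Notice: 23 days given; 21 required. Satisfied.
Quorum: 15% of 42,775 = 6,416.25, rounded up to 6,417; 6,430 present. Satisfied.
Vote: requires three-fifths of the votes cast (6,430 − 254 abstaining = 6,176); 3/5 of 6176 = 3705.60, rounded up to 3706, so 3,706 needed; 3,706 in favor. Satisfied.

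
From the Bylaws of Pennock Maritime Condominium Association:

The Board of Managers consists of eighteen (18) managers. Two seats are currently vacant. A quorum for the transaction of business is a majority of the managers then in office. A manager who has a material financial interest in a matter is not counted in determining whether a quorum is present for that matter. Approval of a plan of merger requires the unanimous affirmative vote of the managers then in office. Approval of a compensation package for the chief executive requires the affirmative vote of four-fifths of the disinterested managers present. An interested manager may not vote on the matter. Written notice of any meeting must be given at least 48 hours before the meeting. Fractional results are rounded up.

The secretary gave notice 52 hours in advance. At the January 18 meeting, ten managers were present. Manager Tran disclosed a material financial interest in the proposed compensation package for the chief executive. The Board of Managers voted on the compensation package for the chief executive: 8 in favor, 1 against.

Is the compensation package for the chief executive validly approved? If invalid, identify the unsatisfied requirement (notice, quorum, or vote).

Notice: 52 hours given; 48 required (52 ≥ 48). Satisfied.
Quorum: 10 present, but the 1 interested manager does not count, leaving 9. Quorum is 9. Satisfied.
Vote: the compensation package for the chief executive requires four-fifths of the disinterested managers present (10 − 1 = 9). 4/5 of 9 = 7.20, rounded up to 8, so 8 affirmative votes are needed; 8 voted in favor. Satisfied.

Valid — all requirements satisfied.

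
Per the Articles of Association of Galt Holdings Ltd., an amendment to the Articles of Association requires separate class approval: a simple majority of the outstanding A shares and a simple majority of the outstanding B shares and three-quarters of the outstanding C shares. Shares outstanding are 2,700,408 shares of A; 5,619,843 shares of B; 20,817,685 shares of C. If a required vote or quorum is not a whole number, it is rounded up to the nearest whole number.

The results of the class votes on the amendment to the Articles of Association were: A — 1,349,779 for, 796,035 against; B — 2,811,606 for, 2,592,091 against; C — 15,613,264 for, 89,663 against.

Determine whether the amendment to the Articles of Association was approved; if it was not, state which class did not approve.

Not approved — the A shares did not give the required vote.

A: a majority of 2700408 is 1350205; 1,350,205 required, 1,349,779 in favor — not approved.
B: a majority of 5619843 is 2809922; 2,809,922 required, 2,811,606 in favor — approved.
C: 3/4 of 20817685 = 15613263.75, rounded up to 15613264; 15,613,264 required, 15,613,264 in favor — approved.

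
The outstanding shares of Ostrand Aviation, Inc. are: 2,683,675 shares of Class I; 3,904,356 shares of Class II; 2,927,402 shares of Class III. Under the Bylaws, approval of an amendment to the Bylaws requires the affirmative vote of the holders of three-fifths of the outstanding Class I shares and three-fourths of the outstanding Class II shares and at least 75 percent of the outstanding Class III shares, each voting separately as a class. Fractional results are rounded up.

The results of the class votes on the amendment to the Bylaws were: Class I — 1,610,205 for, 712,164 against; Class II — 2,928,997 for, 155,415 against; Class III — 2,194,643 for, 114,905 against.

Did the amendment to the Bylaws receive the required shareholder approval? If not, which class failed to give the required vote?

Not approved — the Class III shares did not give the required vote.

Class I: 3/5 of 2683675 = 1610205; 1,610,205 required, 1,610,205 in favor — approved.
Class II: 3/4 of 3904356 = 2928267; 2,928,267 required, 2,928,997 in favor — approved.
Class III: 3/4 of 2927402 = 2195551.50, rounded up to 2195552; 2,195,552 required, 2,194,643 in favor — not approved.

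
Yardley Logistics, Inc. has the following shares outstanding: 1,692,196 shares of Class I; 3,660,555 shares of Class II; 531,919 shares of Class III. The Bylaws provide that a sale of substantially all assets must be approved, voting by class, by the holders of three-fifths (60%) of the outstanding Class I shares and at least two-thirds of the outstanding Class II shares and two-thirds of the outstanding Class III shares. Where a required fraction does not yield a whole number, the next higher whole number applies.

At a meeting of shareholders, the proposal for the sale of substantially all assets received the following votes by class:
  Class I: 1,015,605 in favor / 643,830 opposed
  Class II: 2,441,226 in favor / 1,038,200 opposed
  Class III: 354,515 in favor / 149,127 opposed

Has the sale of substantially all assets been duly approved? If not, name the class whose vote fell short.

Not approved — the Class III shares did not give the required vote.

Class I: 3/5 of 1692196 = 1015317.60, rounded up to 1015318; 1,015,318 required, 1,015,605 in favor — approved.
Class II: 2/3 of 3660555 = 2440370; 2,440,370 required, 2,441,226 in favor — approved.
Class III: 2/3 of 531919 = 354612.67, rounded up to 354613; 354,613 required, 354,515 in favor — not approved.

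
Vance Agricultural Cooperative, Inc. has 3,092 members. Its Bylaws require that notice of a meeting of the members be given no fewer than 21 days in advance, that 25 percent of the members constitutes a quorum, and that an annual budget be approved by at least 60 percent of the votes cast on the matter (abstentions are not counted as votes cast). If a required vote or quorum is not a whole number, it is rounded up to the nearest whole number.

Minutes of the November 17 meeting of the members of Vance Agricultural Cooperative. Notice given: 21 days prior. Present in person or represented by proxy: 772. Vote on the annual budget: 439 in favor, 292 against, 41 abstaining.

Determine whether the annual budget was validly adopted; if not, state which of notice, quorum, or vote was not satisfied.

Invalid — quorum requirement not satisfied.

Notice: 21 days given; 21 required. Satisfied.
Quorum: 25% of 3,092 = 773; 772 present. Not satisfied.
Vote: requires three-fifths of the votes cast (772 − 41 abstaining = 731); 3/5 of 731 = 438.60, rounded up to 439, so 439 needed; 439 in favor. Satisfied.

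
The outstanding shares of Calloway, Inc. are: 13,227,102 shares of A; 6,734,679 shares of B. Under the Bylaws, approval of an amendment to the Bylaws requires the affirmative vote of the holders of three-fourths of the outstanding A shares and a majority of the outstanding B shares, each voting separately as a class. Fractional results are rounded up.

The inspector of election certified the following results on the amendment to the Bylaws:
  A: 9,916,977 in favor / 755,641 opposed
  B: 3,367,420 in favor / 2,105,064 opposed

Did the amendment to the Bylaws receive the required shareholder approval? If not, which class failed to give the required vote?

Not approved — the A shares did not give the required vote.

A: 3/4 of 13227102 = 9920326.50, rounded up to 9920327; 9,920,327 required, 9,916,977 in favor — not approved.
B: a majority of 6734679 is 3367340; 3,367,340 required, 3,367,420 in favor — approved.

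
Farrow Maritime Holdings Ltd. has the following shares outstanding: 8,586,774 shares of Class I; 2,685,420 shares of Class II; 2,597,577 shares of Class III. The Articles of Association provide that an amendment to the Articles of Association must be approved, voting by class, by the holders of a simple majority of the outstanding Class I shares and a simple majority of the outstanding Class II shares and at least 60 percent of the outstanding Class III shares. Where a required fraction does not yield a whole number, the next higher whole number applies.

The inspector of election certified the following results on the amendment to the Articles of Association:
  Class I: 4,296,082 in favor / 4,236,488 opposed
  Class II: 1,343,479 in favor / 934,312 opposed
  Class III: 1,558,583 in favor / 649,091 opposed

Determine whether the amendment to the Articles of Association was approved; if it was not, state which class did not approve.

Class I: a majority of 8586774 is 4293388; 4,293,388 required, 4,296,082 in favor — approved.
Class II: a majority of 2685420 is 1342711; 1,342,711 required, 1,343,479 in favor — approved.
Class III: 3/5 of 2597577 = 1558546.20, rounded up to 1558547; 1,558,547 required, 1,558,583 in favor — approved.

Approved — every class gave the required vote.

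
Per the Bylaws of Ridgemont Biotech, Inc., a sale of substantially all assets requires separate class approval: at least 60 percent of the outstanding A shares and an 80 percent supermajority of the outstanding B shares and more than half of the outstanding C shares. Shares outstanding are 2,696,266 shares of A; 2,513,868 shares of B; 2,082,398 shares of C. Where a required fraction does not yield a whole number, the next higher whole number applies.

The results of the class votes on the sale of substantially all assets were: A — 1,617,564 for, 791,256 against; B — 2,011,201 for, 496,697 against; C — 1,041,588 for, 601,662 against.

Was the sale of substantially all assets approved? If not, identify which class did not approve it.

A: 3/5 of 2696266 = 1617759.60, rounded up to 1617760; 1,617,760 required, 1,617,564 in favor — not approved.
B: 4/5 of 2513868 = 2011094.40, rounded up to 2011095; 2,011,095 required, 2,011,201 in favor — approved.
C: a majority of 2082398 is 1041200; 1,041,200 required, 1,041,588 in favor — approved.

Not approved — the A shares did not give the required vote.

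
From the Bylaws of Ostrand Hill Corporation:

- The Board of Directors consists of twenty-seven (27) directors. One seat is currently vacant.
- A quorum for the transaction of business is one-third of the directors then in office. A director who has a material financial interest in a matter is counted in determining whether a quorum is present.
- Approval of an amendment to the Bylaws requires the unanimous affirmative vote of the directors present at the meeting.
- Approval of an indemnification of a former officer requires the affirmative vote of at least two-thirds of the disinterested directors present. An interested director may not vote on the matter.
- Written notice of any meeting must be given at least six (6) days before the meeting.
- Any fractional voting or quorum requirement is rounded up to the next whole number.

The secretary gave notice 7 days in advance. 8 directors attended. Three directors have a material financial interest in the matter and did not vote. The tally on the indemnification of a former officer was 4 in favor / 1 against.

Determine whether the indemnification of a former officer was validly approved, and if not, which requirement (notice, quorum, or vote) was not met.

Invalid — quorum requirement not satisfied.

Notice: 7 days given; 6 required (7 ≥ 6). Satisfied.
Quorum: 8 present (interested directors count toward quorum); quorum is 9. Not satisfied.
Vote: the indemnification of a former officer requires two-thirds of the disinterested directors present (8 − 3 = 5). 2/3 of 5 = 3.33, rounded up to 4, so 4 affirmative votes are needed; 4 voted in favor. Satisfied. (Moot — without a quorum no business can be validly transacted.)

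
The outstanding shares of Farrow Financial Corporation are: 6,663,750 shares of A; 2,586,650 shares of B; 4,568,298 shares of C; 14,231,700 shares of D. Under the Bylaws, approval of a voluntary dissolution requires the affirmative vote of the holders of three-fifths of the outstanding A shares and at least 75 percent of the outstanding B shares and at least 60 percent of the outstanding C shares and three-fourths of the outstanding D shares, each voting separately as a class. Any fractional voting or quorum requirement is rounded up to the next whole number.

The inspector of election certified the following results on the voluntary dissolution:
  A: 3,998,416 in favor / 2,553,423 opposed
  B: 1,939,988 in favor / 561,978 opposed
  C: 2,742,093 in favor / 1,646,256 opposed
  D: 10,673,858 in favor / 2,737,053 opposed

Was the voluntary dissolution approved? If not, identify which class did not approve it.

A: 3/5 of 6663750 = 3998250; 3,998,250 required, 3,998,416 in favor — approved.
B: 3/4 of 2586650 = 1939987.50, rounded up to 1939988; 1,939,988 required, 1,939,988 in favor — approved.
C: 3/5 of 4568298 = 2740978.80, rounded up to 2740979; 2,740,979 required, 2,742,093 in favor — approved.
D: 3/4 of 14231700 = 10673775; 10,673,775 required, 10,673,858 in favor — approved.

Approved — every class gave the required vote.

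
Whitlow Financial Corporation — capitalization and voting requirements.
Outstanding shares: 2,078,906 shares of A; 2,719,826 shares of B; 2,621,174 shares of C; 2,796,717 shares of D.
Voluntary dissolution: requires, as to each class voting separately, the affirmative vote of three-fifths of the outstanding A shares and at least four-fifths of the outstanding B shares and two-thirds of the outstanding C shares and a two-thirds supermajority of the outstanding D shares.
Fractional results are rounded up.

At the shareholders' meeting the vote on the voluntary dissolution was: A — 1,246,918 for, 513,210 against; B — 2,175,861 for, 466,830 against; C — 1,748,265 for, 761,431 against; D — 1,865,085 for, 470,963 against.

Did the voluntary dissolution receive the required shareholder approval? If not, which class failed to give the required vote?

A: 3/5 of 2078906 = 1247343.60, rounded up to 1247344; 1,247,344 required, 1,246,918 in favor — not approved.
B: 4/5 of 2719826 = 2175860.80, rounded up to 2175861; 2,175,861 required, 2,175,861 in favor — approved.
C: 2/3 of 2621174 = 1747449.33, rounded up to 1747450; 1,747,450 required, 1,748,265 in favor — approved.
D: 2/3 of 2796717 = 1864478; 1,864,478 required, 1,865,085 in favor — approved.

Not approved — the A shares did not give the required vote.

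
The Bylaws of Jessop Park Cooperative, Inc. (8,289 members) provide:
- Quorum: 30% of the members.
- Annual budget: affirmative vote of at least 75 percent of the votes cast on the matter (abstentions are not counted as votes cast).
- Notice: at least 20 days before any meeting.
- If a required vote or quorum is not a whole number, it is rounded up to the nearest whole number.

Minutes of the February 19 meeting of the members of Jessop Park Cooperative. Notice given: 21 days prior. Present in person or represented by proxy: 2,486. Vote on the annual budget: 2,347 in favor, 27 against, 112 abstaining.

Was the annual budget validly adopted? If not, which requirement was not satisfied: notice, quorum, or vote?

Notice: 21 days given; 20 required. Satisfied.
Quorum: 30% of 8,289 = 2,486.70, rounded up to 2,487; 2,486 present. Not satisfied.
Vote: requires three-fourths of the votes cast (2,486 − 112 abstaining = 2,374); 3/4 of 2374 = 1780.50, rounded up to 1781, so 1,781 needed; 2,347 in favor. Satisfied.

Invalid — quorum requirement not satisfied.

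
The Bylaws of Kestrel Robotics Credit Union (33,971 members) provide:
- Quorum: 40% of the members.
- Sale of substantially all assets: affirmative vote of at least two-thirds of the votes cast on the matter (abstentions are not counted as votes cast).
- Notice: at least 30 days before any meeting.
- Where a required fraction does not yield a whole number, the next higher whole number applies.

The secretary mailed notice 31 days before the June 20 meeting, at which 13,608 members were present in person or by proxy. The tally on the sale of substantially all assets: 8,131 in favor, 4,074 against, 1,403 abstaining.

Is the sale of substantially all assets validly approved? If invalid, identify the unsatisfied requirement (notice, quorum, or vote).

Notice: 31 days given; 30 required. Satisfied.
Quorum: 40% of 33,971 = 13,588.40, rounded up to 13,589; 13,608 present. Satisfied.
Vote: requires two-thirds of the votes cast (13,608 − 1,403 abstaining = 12,205); 2/3 of 12205 = 8136.67, rounded up to 8137, so 8,137 needed; 8,131 in favor. Not satisfied.

Invalid — vote requirement not satisfied.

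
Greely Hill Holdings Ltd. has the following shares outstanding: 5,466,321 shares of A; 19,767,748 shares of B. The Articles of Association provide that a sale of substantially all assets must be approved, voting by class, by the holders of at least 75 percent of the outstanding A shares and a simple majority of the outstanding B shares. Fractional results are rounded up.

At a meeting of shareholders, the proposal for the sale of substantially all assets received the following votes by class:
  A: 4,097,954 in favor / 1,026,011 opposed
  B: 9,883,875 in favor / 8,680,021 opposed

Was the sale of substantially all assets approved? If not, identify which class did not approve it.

A: 3/4 of 5466321 = 4099740.75, rounded up to 4099741; 4,099,741 required, 4,097,954 in favor — not approved.
B: a majority of 19767748 is 9883875; 9,883,875 required, 9,883,875 in favor — approved.

Not approved — the A shares did not give the required vote.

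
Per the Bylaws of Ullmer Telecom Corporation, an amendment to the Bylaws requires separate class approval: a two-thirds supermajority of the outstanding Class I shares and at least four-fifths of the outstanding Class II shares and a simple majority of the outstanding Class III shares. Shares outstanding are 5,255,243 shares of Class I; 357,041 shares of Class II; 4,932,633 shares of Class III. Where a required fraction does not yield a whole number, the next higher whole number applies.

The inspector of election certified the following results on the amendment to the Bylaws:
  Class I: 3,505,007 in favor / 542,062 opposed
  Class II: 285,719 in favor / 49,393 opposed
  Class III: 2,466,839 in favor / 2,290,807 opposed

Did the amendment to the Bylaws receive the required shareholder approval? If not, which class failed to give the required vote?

Approved — every class gave the required vote.

Class I: 2/3 of 5255243 = 3503495.33, rounded up to 3503496; 3,503,496 required, 3,505,007 in favor — approved.
Class II: 4/5 of 357041 = 285632.80, rounded up to 285633; 285,633 required, 285,719 in favor — approved.
Class III: a majority of 4932633 is 2466317; 2,466,317 required, 2,466,839 in favor — approved.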